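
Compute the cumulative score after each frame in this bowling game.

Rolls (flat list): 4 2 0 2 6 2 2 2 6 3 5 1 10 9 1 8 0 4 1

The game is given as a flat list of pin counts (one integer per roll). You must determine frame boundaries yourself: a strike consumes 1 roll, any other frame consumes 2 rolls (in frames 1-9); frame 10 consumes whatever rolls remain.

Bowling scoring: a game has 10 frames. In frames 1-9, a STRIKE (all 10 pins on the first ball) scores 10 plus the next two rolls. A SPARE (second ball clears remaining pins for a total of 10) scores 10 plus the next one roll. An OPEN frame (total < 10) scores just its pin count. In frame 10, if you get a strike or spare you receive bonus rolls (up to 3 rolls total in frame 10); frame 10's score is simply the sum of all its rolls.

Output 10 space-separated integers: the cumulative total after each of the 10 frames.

Frame 1: OPEN (4+2=6). Cumulative: 6
Frame 2: OPEN (0+2=2). Cumulative: 8
Frame 3: OPEN (6+2=8). Cumulative: 16
Frame 4: OPEN (2+2=4). Cumulative: 20
Frame 5: OPEN (6+3=9). Cumulative: 29
Frame 6: OPEN (5+1=6). Cumulative: 35
Frame 7: STRIKE. 10 + next two rolls (9+1) = 20. Cumulative: 55
Frame 8: SPARE (9+1=10). 10 + next roll (8) = 18. Cumulative: 73
Frame 9: OPEN (8+0=8). Cumulative: 81
Frame 10: OPEN. Sum of all frame-10 rolls (4+1) = 5. Cumulative: 86

Answer: 6 8 16 20 29 35 55 73 81 86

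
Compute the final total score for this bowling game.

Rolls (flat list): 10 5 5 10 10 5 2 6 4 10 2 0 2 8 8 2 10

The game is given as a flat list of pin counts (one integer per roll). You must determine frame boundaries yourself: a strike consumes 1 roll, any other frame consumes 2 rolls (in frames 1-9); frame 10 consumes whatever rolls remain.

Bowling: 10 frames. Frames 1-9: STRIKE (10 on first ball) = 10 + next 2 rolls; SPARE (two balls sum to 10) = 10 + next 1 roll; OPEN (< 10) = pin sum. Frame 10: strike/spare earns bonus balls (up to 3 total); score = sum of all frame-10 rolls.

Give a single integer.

Frame 1: STRIKE. 10 + next two rolls (5+5) = 20. Cumulative: 20
Frame 2: SPARE (5+5=10). 10 + next roll (10) = 20. Cumulative: 40
Frame 3: STRIKE. 10 + next two rolls (10+5) = 25. Cumulative: 65
Frame 4: STRIKE. 10 + next two rolls (5+2) = 17. Cumulative: 82
Frame 5: OPEN (5+2=7). Cumulative: 89
Frame 6: SPARE (6+4=10). 10 + next roll (10) = 20. Cumulative: 109
Frame 7: STRIKE. 10 + next two rolls (2+0) = 12. Cumulative: 121
Frame 8: OPEN (2+0=2). Cumulative: 123
Frame 9: SPARE (2+8=10). 10 + next roll (8) = 18. Cumulative: 141
Frame 10: SPARE. Sum of all frame-10 rolls (8+2+10) = 20. Cumulative: 161

Answer: 161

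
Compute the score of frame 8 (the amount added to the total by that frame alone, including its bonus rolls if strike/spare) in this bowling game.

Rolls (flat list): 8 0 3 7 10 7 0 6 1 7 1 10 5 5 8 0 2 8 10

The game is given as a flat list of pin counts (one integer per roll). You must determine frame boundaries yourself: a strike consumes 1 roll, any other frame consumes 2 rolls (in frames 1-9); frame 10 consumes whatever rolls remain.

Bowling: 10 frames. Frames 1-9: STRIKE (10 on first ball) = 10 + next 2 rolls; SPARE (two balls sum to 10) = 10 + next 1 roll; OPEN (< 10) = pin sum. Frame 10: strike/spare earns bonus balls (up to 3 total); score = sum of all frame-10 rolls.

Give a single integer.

Answer: 18

Derivation:
Frame 1: OPEN (8+0=8). Cumulative: 8
Frame 2: SPARE (3+7=10). 10 + next roll (10) = 20. Cumulative: 28
Frame 3: STRIKE. 10 + next two rolls (7+0) = 17. Cumulative: 45
Frame 4: OPEN (7+0=7). Cumulative: 52
Frame 5: OPEN (6+1=7). Cumulative: 59
Frame 6: OPEN (7+1=8). Cumulative: 67
Frame 7: STRIKE. 10 + next two rolls (5+5) = 20. Cumulative: 87
Frame 8: SPARE (5+5=10). 10 + next roll (8) = 18. Cumulative: 105
Frame 9: OPEN (8+0=8). Cumulative: 113
Frame 10: SPARE. Sum of all frame-10 rolls (2+8+10) = 20. Cumulative: 133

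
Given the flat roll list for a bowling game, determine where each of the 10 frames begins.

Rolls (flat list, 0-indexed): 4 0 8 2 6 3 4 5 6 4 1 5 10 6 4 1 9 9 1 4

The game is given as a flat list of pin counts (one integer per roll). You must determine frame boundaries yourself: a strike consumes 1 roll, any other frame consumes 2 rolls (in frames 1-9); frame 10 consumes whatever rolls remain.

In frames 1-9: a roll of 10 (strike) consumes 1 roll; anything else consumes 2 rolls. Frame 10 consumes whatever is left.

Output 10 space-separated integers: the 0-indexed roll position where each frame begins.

Answer: 0 2 4 6 8 10 12 13 15 17

Derivation:
Frame 1 starts at roll index 0: rolls=4,0 (sum=4), consumes 2 rolls
Frame 2 starts at roll index 2: rolls=8,2 (sum=10), consumes 2 rolls
Frame 3 starts at roll index 4: rolls=6,3 (sum=9), consumes 2 rolls
Frame 4 starts at roll index 6: rolls=4,5 (sum=9), consumes 2 rolls
Frame 5 starts at roll index 8: rolls=6,4 (sum=10), consumes 2 rolls
Frame 6 starts at roll index 10: rolls=1,5 (sum=6), consumes 2 rolls
Frame 7 starts at roll index 12: roll=10 (strike), consumes 1 roll
Frame 8 starts at roll index 13: rolls=6,4 (sum=10), consumes 2 rolls
Frame 9 starts at roll index 15: rolls=1,9 (sum=10), consumes 2 rolls
Frame 10 starts at roll index 17: 3 remaining rolls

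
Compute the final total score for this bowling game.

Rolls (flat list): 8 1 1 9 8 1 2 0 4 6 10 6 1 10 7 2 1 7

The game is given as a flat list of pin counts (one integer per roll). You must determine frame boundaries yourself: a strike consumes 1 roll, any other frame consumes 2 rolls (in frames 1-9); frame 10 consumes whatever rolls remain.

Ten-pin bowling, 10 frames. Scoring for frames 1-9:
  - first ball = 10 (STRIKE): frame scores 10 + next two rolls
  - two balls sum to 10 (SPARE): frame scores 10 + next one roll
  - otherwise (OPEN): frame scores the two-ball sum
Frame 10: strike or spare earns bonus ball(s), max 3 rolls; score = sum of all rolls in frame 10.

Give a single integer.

Answer: 118

Derivation:
Frame 1: OPEN (8+1=9). Cumulative: 9
Frame 2: SPARE (1+9=10). 10 + next roll (8) = 18. Cumulative: 27
Frame 3: OPEN (8+1=9). Cumulative: 36
Frame 4: OPEN (2+0=2). Cumulative: 38
Frame 5: SPARE (4+6=10). 10 + next roll (10) = 20. Cumulative: 58
Frame 6: STRIKE. 10 + next two rolls (6+1) = 17. Cumulative: 75
Frame 7: OPEN (6+1=7). Cumulative: 82
Frame 8: STRIKE. 10 + next two rolls (7+2) = 19. Cumulative: 101
Frame 9: OPEN (7+2=9). Cumulative: 110
Frame 10: OPEN. Sum of all frame-10 rolls (1+7) = 8. Cumulative: 118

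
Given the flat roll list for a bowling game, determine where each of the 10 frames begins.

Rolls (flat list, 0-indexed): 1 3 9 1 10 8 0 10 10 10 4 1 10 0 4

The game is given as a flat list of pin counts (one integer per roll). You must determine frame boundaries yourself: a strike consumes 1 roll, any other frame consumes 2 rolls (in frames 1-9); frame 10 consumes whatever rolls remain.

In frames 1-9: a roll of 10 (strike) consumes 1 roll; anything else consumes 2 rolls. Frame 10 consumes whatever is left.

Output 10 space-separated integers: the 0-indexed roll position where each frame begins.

Answer: 0 2 4 5 7 8 9 10 12 13

Derivation:
Frame 1 starts at roll index 0: rolls=1,3 (sum=4), consumes 2 rolls
Frame 2 starts at roll index 2: rolls=9,1 (sum=10), consumes 2 rolls
Frame 3 starts at roll index 4: roll=10 (strike), consumes 1 roll
Frame 4 starts at roll index 5: rolls=8,0 (sum=8), consumes 2 rolls
Frame 5 starts at roll index 7: roll=10 (strike), consumes 1 roll
Frame 6 starts at roll index 8: roll=10 (strike), consumes 1 roll
Frame 7 starts at roll index 9: roll=10 (strike), consumes 1 roll
Frame 8 starts at roll index 10: rolls=4,1 (sum=5), consumes 2 rolls
Frame 9 starts at roll index 12: roll=10 (strike), consumes 1 roll
Frame 10 starts at roll index 13: 2 remaining rolls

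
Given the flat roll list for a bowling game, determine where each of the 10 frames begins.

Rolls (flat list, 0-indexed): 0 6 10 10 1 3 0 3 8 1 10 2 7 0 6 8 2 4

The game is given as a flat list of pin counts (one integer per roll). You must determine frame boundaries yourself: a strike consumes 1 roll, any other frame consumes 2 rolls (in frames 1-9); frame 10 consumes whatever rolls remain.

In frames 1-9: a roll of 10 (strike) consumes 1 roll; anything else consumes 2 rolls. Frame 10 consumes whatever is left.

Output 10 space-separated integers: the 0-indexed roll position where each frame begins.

Answer: 0 2 3 4 6 8 10 11 13 15

Derivation:
Frame 1 starts at roll index 0: rolls=0,6 (sum=6), consumes 2 rolls
Frame 2 starts at roll index 2: roll=10 (strike), consumes 1 roll
Frame 3 starts at roll index 3: roll=10 (strike), consumes 1 roll
Frame 4 starts at roll index 4: rolls=1,3 (sum=4), consumes 2 rolls
Frame 5 starts at roll index 6: rolls=0,3 (sum=3), consumes 2 rolls
Frame 6 starts at roll index 8: rolls=8,1 (sum=9), consumes 2 rolls
Frame 7 starts at roll index 10: roll=10 (strike), consumes 1 roll
Frame 8 starts at roll index 11: rolls=2,7 (sum=9), consumes 2 rolls
Frame 9 starts at roll index 13: rolls=0,6 (sum=6), consumes 2 rolls
Frame 10 starts at roll index 15: 3 remaining rolls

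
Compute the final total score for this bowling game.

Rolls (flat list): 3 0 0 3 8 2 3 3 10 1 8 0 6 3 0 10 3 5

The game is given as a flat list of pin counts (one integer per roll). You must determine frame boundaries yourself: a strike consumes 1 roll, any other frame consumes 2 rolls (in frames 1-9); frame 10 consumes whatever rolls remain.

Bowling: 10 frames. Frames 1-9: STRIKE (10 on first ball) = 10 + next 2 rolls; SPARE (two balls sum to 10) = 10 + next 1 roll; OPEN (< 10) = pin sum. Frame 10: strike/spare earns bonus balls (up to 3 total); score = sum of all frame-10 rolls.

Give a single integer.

Answer: 88

Derivation:
Frame 1: OPEN (3+0=3). Cumulative: 3
Frame 2: OPEN (0+3=3). Cumulative: 6
Frame 3: SPARE (8+2=10). 10 + next roll (3) = 13. Cumulative: 19
Frame 4: OPEN (3+3=6). Cumulative: 25
Frame 5: STRIKE. 10 + next two rolls (1+8) = 19. Cumulative: 44
Frame 6: OPEN (1+8=9). Cumulative: 53
Frame 7: OPEN (0+6=6). Cumulative: 59
Frame 8: OPEN (3+0=3). Cumulative: 62
Frame 9: STRIKE. 10 + next two rolls (3+5) = 18. Cumulative: 80
Frame 10: OPEN. Sum of all frame-10 rolls (3+5) = 8. Cumulative: 88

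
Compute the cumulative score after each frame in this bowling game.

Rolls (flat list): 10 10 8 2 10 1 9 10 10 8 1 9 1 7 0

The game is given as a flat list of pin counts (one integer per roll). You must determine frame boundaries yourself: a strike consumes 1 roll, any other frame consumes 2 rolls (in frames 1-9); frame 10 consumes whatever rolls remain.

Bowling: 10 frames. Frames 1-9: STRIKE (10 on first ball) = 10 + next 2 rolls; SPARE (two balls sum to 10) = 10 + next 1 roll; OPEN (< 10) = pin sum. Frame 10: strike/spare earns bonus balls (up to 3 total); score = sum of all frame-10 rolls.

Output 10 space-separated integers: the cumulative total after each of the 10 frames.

Answer: 28 48 68 88 108 136 155 164 181 188

Derivation:
Frame 1: STRIKE. 10 + next two rolls (10+8) = 28. Cumulative: 28
Frame 2: STRIKE. 10 + next two rolls (8+2) = 20. Cumulative: 48
Frame 3: SPARE (8+2=10). 10 + next roll (10) = 20. Cumulative: 68
Frame 4: STRIKE. 10 + next two rolls (1+9) = 20. Cumulative: 88
Frame 5: SPARE (1+9=10). 10 + next roll (10) = 20. Cumulative: 108
Frame 6: STRIKE. 10 + next two rolls (10+8) = 28. Cumulative: 136
Frame 7: STRIKE. 10 + next two rolls (8+1) = 19. Cumulative: 155
Frame 8: OPEN (8+1=9). Cumulative: 164
Frame 9: SPARE (9+1=10). 10 + next roll (7) = 17. Cumulative: 181
Frame 10: OPEN. Sum of all frame-10 rolls (7+0) = 7. Cumulative: 188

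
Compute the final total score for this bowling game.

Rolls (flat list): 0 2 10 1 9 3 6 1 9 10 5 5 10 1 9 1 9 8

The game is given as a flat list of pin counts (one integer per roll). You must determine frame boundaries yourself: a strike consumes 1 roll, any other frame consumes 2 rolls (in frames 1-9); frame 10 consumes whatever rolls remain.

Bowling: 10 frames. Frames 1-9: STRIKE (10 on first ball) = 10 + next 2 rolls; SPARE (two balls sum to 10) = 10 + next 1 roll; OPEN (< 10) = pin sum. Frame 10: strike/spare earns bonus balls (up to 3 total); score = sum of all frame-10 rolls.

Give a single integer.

Frame 1: OPEN (0+2=2). Cumulative: 2
Frame 2: STRIKE. 10 + next two rolls (1+9) = 20. Cumulative: 22
Frame 3: SPARE (1+9=10). 10 + next roll (3) = 13. Cumulative: 35
Frame 4: OPEN (3+6=9). Cumulative: 44
Frame 5: SPARE (1+9=10). 10 + next roll (10) = 20. Cumulative: 64
Frame 6: STRIKE. 10 + next two rolls (5+5) = 20. Cumulative: 84
Frame 7: SPARE (5+5=10). 10 + next roll (10) = 20. Cumulative: 104
Frame 8: STRIKE. 10 + next two rolls (1+9) = 20. Cumulative: 124
Frame 9: SPARE (1+9=10). 10 + next roll (1) = 11. Cumulative: 135
Frame 10: SPARE. Sum of all frame-10 rolls (1+9+8) = 18. Cumulative: 153

Answer: 153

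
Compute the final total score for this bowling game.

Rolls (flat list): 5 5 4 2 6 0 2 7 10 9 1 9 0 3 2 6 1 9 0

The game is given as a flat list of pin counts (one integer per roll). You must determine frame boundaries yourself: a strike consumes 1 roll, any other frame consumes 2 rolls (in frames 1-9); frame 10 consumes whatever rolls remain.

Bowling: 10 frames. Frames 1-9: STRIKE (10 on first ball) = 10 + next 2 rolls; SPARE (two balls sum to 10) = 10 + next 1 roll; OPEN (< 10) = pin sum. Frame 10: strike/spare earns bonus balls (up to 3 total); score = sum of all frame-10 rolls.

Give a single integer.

Answer: 104

Derivation:
Frame 1: SPARE (5+5=10). 10 + next roll (4) = 14. Cumulative: 14
Frame 2: OPEN (4+2=6). Cumulative: 20
Frame 3: OPEN (6+0=6). Cumulative: 26
Frame 4: OPEN (2+7=9). Cumulative: 35
Frame 5: STRIKE. 10 + next two rolls (9+1) = 20. Cumulative: 55
Frame 6: SPARE (9+1=10). 10 + next roll (9) = 19. Cumulative: 74
Frame 7: OPEN (9+0=9). Cumulative: 83
Frame 8: OPEN (3+2=5). Cumulative: 88
Frame 9: OPEN (6+1=7). Cumulative: 95
Frame 10: OPEN. Sum of all frame-10 rolls (9+0) = 9. Cumulative: 104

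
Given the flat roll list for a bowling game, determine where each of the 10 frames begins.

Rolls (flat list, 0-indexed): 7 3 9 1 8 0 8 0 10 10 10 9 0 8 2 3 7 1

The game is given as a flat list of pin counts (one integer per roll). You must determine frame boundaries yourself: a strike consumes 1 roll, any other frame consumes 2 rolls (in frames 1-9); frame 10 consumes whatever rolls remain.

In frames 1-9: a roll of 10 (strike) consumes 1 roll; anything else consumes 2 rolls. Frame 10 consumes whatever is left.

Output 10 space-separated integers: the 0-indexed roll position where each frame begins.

Frame 1 starts at roll index 0: rolls=7,3 (sum=10), consumes 2 rolls
Frame 2 starts at roll index 2: rolls=9,1 (sum=10), consumes 2 rolls
Frame 3 starts at roll index 4: rolls=8,0 (sum=8), consumes 2 rolls
Frame 4 starts at roll index 6: rolls=8,0 (sum=8), consumes 2 rolls
Frame 5 starts at roll index 8: roll=10 (strike), consumes 1 roll
Frame 6 starts at roll index 9: roll=10 (strike), consumes 1 roll
Frame 7 starts at roll index 10: roll=10 (strike), consumes 1 roll
Frame 8 starts at roll index 11: rolls=9,0 (sum=9), consumes 2 rolls
Frame 9 starts at roll index 13: rolls=8,2 (sum=10), consumes 2 rolls
Frame 10 starts at roll index 15: 3 remaining rolls

Answer: 0 2 4 6 8 9 10 11 13 15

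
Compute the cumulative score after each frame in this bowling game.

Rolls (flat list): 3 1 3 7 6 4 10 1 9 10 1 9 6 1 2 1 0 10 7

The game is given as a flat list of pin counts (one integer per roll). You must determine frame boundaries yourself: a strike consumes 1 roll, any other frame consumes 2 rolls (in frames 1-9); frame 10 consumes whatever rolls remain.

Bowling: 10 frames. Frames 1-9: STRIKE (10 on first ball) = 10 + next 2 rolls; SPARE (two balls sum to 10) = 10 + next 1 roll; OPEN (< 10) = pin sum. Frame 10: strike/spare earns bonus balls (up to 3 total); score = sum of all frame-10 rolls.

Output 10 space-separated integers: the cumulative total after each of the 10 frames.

Answer: 4 20 40 60 80 100 116 123 126 143

Derivation:
Frame 1: OPEN (3+1=4). Cumulative: 4
Frame 2: SPARE (3+7=10). 10 + next roll (6) = 16. Cumulative: 20
Frame 3: SPARE (6+4=10). 10 + next roll (10) = 20. Cumulative: 40
Frame 4: STRIKE. 10 + next two rolls (1+9) = 20. Cumulative: 60
Frame 5: SPARE (1+9=10). 10 + next roll (10) = 20. Cumulative: 80
Frame 6: STRIKE. 10 + next two rolls (1+9) = 20. Cumulative: 100
Frame 7: SPARE (1+9=10). 10 + next roll (6) = 16. Cumulative: 116
Frame 8: OPEN (6+1=7). Cumulative: 123
Frame 9: OPEN (2+1=3). Cumulative: 126
Frame 10: SPARE. Sum of all frame-10 rolls (0+10+7) = 17. Cumulative: 143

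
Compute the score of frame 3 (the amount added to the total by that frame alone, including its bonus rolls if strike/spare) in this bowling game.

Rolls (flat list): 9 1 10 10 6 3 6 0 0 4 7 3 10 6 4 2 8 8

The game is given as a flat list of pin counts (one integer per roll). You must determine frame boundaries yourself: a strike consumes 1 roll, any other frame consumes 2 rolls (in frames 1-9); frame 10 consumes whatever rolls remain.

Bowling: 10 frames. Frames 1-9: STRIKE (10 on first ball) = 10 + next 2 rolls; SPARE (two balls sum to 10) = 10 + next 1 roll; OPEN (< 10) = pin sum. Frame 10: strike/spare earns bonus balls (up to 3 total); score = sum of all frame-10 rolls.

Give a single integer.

Frame 1: SPARE (9+1=10). 10 + next roll (10) = 20. Cumulative: 20
Frame 2: STRIKE. 10 + next two rolls (10+6) = 26. Cumulative: 46
Frame 3: STRIKE. 10 + next two rolls (6+3) = 19. Cumulative: 65
Frame 4: OPEN (6+3=9). Cumulative: 74
Frame 5: OPEN (6+0=6). Cumulative: 80

Answer: 19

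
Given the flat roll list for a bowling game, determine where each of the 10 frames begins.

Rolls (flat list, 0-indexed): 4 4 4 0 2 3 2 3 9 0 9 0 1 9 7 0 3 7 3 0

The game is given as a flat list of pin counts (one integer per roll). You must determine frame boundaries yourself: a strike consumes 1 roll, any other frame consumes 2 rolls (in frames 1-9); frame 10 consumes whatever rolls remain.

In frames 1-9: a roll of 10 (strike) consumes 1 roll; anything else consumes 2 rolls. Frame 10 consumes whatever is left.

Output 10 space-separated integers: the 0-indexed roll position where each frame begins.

Answer: 0 2 4 6 8 10 12 14 16 18

Derivation:
Frame 1 starts at roll index 0: rolls=4,4 (sum=8), consumes 2 rolls
Frame 2 starts at roll index 2: rolls=4,0 (sum=4), consumes 2 rolls
Frame 3 starts at roll index 4: rolls=2,3 (sum=5), consumes 2 rolls
Frame 4 starts at roll index 6: rolls=2,3 (sum=5), consumes 2 rolls
Frame 5 starts at roll index 8: rolls=9,0 (sum=9), consumes 2 rolls
Frame 6 starts at roll index 10: rolls=9,0 (sum=9), consumes 2 rolls
Frame 7 starts at roll index 12: rolls=1,9 (sum=10), consumes 2 rolls
Frame 8 starts at roll index 14: rolls=7,0 (sum=7), consumes 2 rolls
Frame 9 starts at roll index 16: rolls=3,7 (sum=10), consumes 2 rolls
Frame 10 starts at roll index 18: 2 remaining rolls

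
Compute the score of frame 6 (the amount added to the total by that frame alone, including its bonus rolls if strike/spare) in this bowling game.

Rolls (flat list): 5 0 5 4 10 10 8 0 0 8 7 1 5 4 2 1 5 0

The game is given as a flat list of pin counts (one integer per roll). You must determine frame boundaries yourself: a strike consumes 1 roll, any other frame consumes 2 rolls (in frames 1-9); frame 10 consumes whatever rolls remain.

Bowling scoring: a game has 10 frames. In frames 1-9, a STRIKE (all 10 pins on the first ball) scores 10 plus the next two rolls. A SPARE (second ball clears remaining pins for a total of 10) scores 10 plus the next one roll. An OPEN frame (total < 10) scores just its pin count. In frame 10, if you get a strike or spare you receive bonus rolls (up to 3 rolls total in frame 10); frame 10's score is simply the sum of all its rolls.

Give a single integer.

Answer: 8

Derivation:
Frame 1: OPEN (5+0=5). Cumulative: 5
Frame 2: OPEN (5+4=9). Cumulative: 14
Frame 3: STRIKE. 10 + next two rolls (10+8) = 28. Cumulative: 42
Frame 4: STRIKE. 10 + next two rolls (8+0) = 18. Cumulative: 60
Frame 5: OPEN (8+0=8). Cumulative: 68
Frame 6: OPEN (0+8=8). Cumulative: 76
Frame 7: OPEN (7+1=8). Cumulative: 84
Frame 8: OPEN (5+4=9). Cumulative: 93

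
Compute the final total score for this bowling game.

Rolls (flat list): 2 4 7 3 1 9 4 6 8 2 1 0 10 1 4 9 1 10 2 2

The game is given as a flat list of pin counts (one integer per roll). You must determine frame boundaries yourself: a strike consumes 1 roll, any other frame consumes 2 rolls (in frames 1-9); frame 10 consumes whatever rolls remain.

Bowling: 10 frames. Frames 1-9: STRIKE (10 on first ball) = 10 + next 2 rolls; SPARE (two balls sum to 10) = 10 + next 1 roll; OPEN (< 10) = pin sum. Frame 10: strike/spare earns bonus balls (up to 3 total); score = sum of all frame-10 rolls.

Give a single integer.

Frame 1: OPEN (2+4=6). Cumulative: 6
Frame 2: SPARE (7+3=10). 10 + next roll (1) = 11. Cumulative: 17
Frame 3: SPARE (1+9=10). 10 + next roll (4) = 14. Cumulative: 31
Frame 4: SPARE (4+6=10). 10 + next roll (8) = 18. Cumulative: 49
Frame 5: SPARE (8+2=10). 10 + next roll (1) = 11. Cumulative: 60
Frame 6: OPEN (1+0=1). Cumulative: 61
Frame 7: STRIKE. 10 + next two rolls (1+4) = 15. Cumulative: 76
Frame 8: OPEN (1+4=5). Cumulative: 81
Frame 9: SPARE (9+1=10). 10 + next roll (10) = 20. Cumulative: 101
Frame 10: STRIKE. Sum of all frame-10 rolls (10+2+2) = 14. Cumulative: 115

Answer: 115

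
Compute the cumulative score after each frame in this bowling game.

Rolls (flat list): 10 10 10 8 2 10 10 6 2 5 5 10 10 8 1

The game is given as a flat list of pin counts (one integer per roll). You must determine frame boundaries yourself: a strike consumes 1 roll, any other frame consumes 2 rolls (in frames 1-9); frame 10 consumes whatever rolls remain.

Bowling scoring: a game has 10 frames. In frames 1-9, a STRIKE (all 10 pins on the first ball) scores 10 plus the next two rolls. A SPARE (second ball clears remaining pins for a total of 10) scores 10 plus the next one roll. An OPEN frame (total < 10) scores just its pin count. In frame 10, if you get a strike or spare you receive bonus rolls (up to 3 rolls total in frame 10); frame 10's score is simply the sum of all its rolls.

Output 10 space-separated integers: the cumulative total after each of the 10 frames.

Answer: 30 58 78 98 124 142 150 170 198 217

Derivation:
Frame 1: STRIKE. 10 + next two rolls (10+10) = 30. Cumulative: 30
Frame 2: STRIKE. 10 + next two rolls (10+8) = 28. Cumulative: 58
Frame 3: STRIKE. 10 + next two rolls (8+2) = 20. Cumulative: 78
Frame 4: SPARE (8+2=10). 10 + next roll (10) = 20. Cumulative: 98
Frame 5: STRIKE. 10 + next two rolls (10+6) = 26. Cumulative: 124
Frame 6: STRIKE. 10 + next two rolls (6+2) = 18. Cumulative: 142
Frame 7: OPEN (6+2=8). Cumulative: 150
Frame 8: SPARE (5+5=10). 10 + next roll (10) = 20. Cumulative: 170
Frame 9: STRIKE. 10 + next two rolls (10+8) = 28. Cumulative: 198
Frame 10: STRIKE. Sum of all frame-10 rolls (10+8+1) = 19. Cumulative: 217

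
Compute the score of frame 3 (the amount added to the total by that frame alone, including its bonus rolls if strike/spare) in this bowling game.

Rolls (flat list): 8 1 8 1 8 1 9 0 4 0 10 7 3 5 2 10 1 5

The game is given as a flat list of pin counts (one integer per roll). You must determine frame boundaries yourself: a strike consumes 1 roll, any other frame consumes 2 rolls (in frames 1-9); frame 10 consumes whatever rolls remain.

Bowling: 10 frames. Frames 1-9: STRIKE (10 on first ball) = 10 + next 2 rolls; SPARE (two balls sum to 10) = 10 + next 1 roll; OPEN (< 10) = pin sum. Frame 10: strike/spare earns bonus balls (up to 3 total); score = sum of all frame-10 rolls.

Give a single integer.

Answer: 9

Derivation:
Frame 1: OPEN (8+1=9). Cumulative: 9
Frame 2: OPEN (8+1=9). Cumulative: 18
Frame 3: OPEN (8+1=9). Cumulative: 27
Frame 4: OPEN (9+0=9). Cumulative: 36
Frame 5: OPEN (4+0=4). Cumulative: 40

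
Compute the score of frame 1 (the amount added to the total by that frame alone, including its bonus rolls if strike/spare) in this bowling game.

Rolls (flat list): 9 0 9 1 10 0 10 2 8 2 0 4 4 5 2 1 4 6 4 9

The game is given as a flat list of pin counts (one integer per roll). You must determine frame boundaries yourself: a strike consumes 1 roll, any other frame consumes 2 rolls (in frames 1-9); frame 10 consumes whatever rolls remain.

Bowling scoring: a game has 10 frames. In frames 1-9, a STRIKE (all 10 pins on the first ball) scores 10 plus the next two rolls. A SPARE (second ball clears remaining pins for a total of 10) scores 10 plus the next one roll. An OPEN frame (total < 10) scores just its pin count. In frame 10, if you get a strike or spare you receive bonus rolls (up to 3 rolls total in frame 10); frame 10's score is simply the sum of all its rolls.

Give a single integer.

Frame 1: OPEN (9+0=9). Cumulative: 9
Frame 2: SPARE (9+1=10). 10 + next roll (10) = 20. Cumulative: 29
Frame 3: STRIKE. 10 + next two rolls (0+10) = 20. Cumulative: 49

Answer: 9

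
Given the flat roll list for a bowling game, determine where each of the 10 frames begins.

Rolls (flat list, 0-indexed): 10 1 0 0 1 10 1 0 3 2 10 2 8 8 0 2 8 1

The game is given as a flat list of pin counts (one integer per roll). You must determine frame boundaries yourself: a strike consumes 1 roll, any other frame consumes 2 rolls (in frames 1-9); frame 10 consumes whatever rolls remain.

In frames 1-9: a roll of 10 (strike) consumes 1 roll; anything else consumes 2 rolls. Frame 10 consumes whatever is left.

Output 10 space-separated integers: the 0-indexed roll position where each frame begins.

Frame 1 starts at roll index 0: roll=10 (strike), consumes 1 roll
Frame 2 starts at roll index 1: rolls=1,0 (sum=1), consumes 2 rolls
Frame 3 starts at roll index 3: rolls=0,1 (sum=1), consumes 2 rolls
Frame 4 starts at roll index 5: roll=10 (strike), consumes 1 roll
Frame 5 starts at roll index 6: rolls=1,0 (sum=1), consumes 2 rolls
Frame 6 starts at roll index 8: rolls=3,2 (sum=5), consumes 2 rolls
Frame 7 starts at roll index 10: roll=10 (strike), consumes 1 roll
Frame 8 starts at roll index 11: rolls=2,8 (sum=10), consumes 2 rolls
Frame 9 starts at roll index 13: rolls=8,0 (sum=8), consumes 2 rolls
Frame 10 starts at roll index 15: 3 remaining rolls

Answer: 0 1 3 5 6 8 10 11 13 15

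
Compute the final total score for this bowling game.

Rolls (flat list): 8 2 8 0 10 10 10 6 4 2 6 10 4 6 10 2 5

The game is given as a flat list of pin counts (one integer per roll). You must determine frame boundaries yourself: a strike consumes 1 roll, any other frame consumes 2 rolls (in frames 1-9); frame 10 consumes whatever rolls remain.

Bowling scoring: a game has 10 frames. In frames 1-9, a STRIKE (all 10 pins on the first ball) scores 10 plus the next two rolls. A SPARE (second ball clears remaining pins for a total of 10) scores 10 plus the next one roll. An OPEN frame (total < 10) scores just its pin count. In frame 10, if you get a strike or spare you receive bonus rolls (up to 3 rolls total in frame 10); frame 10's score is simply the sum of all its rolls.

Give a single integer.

Answer: 179

Derivation:
Frame 1: SPARE (8+2=10). 10 + next roll (8) = 18. Cumulative: 18
Frame 2: OPEN (8+0=8). Cumulative: 26
Frame 3: STRIKE. 10 + next two rolls (10+10) = 30. Cumulative: 56
Frame 4: STRIKE. 10 + next two rolls (10+6) = 26. Cumulative: 82
Frame 5: STRIKE. 10 + next two rolls (6+4) = 20. Cumulative: 102
Frame 6: SPARE (6+4=10). 10 + next roll (2) = 12. Cumulative: 114
Frame 7: OPEN (2+6=8). Cumulative: 122
Frame 8: STRIKE. 10 + next two rolls (4+6) = 20. Cumulative: 142
Frame 9: SPARE (4+6=10). 10 + next roll (10) = 20. Cumulative: 162
Frame 10: STRIKE. Sum of all frame-10 rolls (10+2+5) = 17. Cumulative: 179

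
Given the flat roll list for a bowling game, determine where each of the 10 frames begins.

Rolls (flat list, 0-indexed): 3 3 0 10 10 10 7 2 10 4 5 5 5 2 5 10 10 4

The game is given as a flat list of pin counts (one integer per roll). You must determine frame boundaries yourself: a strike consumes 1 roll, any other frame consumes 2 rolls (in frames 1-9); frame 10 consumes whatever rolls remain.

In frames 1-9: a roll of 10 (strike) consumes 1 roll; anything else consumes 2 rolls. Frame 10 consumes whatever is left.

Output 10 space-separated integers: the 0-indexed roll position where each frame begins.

Answer: 0 2 4 5 6 8 9 11 13 15

Derivation:
Frame 1 starts at roll index 0: rolls=3,3 (sum=6), consumes 2 rolls
Frame 2 starts at roll index 2: rolls=0,10 (sum=10), consumes 2 rolls
Frame 3 starts at roll index 4: roll=10 (strike), consumes 1 roll
Frame 4 starts at roll index 5: roll=10 (strike), consumes 1 roll
Frame 5 starts at roll index 6: rolls=7,2 (sum=9), consumes 2 rolls
Frame 6 starts at roll index 8: roll=10 (strike), consumes 1 roll
Frame 7 starts at roll index 9: rolls=4,5 (sum=9), consumes 2 rolls
Frame 8 starts at roll index 11: rolls=5,5 (sum=10), consumes 2 rolls
Frame 9 starts at roll index 13: rolls=2,5 (sum=7), consumes 2 rolls
Frame 10 starts at roll index 15: 3 remaining rolls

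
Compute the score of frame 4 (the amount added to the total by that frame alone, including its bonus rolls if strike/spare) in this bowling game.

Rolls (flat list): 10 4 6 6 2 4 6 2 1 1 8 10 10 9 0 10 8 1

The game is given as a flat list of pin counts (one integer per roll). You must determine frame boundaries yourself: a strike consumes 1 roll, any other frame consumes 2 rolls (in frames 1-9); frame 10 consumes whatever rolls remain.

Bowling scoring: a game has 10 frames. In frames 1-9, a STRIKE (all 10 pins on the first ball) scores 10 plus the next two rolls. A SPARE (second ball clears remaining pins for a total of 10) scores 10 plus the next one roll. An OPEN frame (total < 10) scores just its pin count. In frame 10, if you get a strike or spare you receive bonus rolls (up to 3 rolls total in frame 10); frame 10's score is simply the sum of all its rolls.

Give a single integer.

Frame 1: STRIKE. 10 + next two rolls (4+6) = 20. Cumulative: 20
Frame 2: SPARE (4+6=10). 10 + next roll (6) = 16. Cumulative: 36
Frame 3: OPEN (6+2=8). Cumulative: 44
Frame 4: SPARE (4+6=10). 10 + next roll (2) = 12. Cumulative: 56
Frame 5: OPEN (2+1=3). Cumulative: 59
Frame 6: OPEN (1+8=9). Cumulative: 68

Answer: 12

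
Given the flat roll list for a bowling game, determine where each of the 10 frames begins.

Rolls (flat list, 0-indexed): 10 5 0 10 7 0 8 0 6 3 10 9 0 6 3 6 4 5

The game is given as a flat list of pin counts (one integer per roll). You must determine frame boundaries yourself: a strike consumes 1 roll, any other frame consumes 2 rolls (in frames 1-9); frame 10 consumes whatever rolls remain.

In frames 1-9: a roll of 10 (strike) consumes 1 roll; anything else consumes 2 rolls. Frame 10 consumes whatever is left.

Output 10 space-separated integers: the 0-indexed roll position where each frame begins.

Answer: 0 1 3 4 6 8 10 11 13 15

Derivation:
Frame 1 starts at roll index 0: roll=10 (strike), consumes 1 roll
Frame 2 starts at roll index 1: rolls=5,0 (sum=5), consumes 2 rolls
Frame 3 starts at roll index 3: roll=10 (strike), consumes 1 roll
Frame 4 starts at roll index 4: rolls=7,0 (sum=7), consumes 2 rolls
Frame 5 starts at roll index 6: rolls=8,0 (sum=8), consumes 2 rolls
Frame 6 starts at roll index 8: rolls=6,3 (sum=9), consumes 2 rolls
Frame 7 starts at roll index 10: roll=10 (strike), consumes 1 roll
Frame 8 starts at roll index 11: rolls=9,0 (sum=9), consumes 2 rolls
Frame 9 starts at roll index 13: rolls=6,3 (sum=9), consumes 2 rolls
Frame 10 starts at roll index 15: 3 remaining rolls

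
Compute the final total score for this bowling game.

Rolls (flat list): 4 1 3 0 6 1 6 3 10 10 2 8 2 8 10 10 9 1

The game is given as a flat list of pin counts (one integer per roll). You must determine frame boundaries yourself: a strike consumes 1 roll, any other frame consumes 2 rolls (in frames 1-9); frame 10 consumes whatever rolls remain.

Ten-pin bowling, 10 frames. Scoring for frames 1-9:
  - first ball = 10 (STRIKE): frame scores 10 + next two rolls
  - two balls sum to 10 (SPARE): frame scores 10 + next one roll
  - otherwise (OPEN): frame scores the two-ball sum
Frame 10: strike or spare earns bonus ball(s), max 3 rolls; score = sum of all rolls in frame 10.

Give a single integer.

Frame 1: OPEN (4+1=5). Cumulative: 5
Frame 2: OPEN (3+0=3). Cumulative: 8
Frame 3: OPEN (6+1=7). Cumulative: 15
Frame 4: OPEN (6+3=9). Cumulative: 24
Frame 5: STRIKE. 10 + next two rolls (10+2) = 22. Cumulative: 46
Frame 6: STRIKE. 10 + next two rolls (2+8) = 20. Cumulative: 66
Frame 7: SPARE (2+8=10). 10 + next roll (2) = 12. Cumulative: 78
Frame 8: SPARE (2+8=10). 10 + next roll (10) = 20. Cumulative: 98
Frame 9: STRIKE. 10 + next two rolls (10+9) = 29. Cumulative: 127
Frame 10: STRIKE. Sum of all frame-10 rolls (10+9+1) = 20. Cumulative: 147

Answer: 147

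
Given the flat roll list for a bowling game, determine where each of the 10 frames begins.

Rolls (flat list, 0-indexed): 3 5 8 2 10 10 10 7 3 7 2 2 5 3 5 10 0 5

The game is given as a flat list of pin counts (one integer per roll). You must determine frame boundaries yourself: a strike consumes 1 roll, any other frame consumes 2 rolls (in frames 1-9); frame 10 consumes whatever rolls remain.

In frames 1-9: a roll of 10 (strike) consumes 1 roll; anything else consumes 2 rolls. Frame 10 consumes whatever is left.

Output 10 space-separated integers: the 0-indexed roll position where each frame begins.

Frame 1 starts at roll index 0: rolls=3,5 (sum=8), consumes 2 rolls
Frame 2 starts at roll index 2: rolls=8,2 (sum=10), consumes 2 rolls
Frame 3 starts at roll index 4: roll=10 (strike), consumes 1 roll
Frame 4 starts at roll index 5: roll=10 (strike), consumes 1 roll
Frame 5 starts at roll index 6: roll=10 (strike), consumes 1 roll
Frame 6 starts at roll index 7: rolls=7,3 (sum=10), consumes 2 rolls
Frame 7 starts at roll index 9: rolls=7,2 (sum=9), consumes 2 rolls
Frame 8 starts at roll index 11: rolls=2,5 (sum=7), consumes 2 rolls
Frame 9 starts at roll index 13: rolls=3,5 (sum=8), consumes 2 rolls
Frame 10 starts at roll index 15: 3 remaining rolls

Answer: 0 2 4 5 6 7 9 11 13 15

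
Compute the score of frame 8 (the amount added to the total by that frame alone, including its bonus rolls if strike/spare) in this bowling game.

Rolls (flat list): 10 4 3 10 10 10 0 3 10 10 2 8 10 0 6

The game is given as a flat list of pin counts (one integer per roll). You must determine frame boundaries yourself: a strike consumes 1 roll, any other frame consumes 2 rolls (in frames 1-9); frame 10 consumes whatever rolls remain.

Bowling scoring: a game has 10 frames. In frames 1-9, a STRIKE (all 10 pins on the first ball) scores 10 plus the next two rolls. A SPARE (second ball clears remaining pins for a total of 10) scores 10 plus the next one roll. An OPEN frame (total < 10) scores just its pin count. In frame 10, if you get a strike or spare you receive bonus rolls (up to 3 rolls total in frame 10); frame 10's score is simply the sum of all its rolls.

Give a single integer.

Answer: 20

Derivation:
Frame 1: STRIKE. 10 + next two rolls (4+3) = 17. Cumulative: 17
Frame 2: OPEN (4+3=7). Cumulative: 24
Frame 3: STRIKE. 10 + next two rolls (10+10) = 30. Cumulative: 54
Frame 4: STRIKE. 10 + next two rolls (10+0) = 20. Cumulative: 74
Frame 5: STRIKE. 10 + next two rolls (0+3) = 13. Cumulative: 87
Frame 6: OPEN (0+3=3). Cumulative: 90
Frame 7: STRIKE. 10 + next two rolls (10+2) = 22. Cumulative: 112
Frame 8: STRIKE. 10 + next two rolls (2+8) = 20. Cumulative: 132
Frame 9: SPARE (2+8=10). 10 + next roll (10) = 20. Cumulative: 152
Frame 10: STRIKE. Sum of all frame-10 rolls (10+0+6) = 16. Cumulative: 168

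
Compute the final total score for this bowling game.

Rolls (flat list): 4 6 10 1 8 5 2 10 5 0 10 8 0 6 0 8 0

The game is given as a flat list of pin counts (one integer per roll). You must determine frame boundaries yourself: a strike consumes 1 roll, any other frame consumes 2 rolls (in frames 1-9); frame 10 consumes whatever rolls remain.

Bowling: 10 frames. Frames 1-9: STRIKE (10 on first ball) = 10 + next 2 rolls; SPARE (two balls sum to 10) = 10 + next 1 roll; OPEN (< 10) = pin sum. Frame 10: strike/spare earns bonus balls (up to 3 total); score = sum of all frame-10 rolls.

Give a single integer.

Frame 1: SPARE (4+6=10). 10 + next roll (10) = 20. Cumulative: 20
Frame 2: STRIKE. 10 + next two rolls (1+8) = 19. Cumulative: 39
Frame 3: OPEN (1+8=9). Cumulative: 48
Frame 4: OPEN (5+2=7). Cumulative: 55
Frame 5: STRIKE. 10 + next two rolls (5+0) = 15. Cumulative: 70
Frame 6: OPEN (5+0=5). Cumulative: 75
Frame 7: STRIKE. 10 + next two rolls (8+0) = 18. Cumulative: 93
Frame 8: OPEN (8+0=8). Cumulative: 101
Frame 9: OPEN (6+0=6). Cumulative: 107
Frame 10: OPEN. Sum of all frame-10 rolls (8+0) = 8. Cumulative: 115

Answer: 115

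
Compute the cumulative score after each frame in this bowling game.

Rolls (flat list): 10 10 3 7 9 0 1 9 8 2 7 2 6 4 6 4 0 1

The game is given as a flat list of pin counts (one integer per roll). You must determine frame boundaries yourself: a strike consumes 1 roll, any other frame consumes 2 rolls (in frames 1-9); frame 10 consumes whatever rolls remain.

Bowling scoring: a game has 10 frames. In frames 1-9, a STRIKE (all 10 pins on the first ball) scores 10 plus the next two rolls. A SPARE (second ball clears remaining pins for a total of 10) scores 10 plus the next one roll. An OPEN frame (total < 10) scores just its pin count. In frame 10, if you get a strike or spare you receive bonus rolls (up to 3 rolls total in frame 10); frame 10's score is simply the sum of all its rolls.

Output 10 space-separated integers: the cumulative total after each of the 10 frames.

Answer: 23 43 62 71 89 106 115 131 141 142

Derivation:
Frame 1: STRIKE. 10 + next two rolls (10+3) = 23. Cumulative: 23
Frame 2: STRIKE. 10 + next two rolls (3+7) = 20. Cumulative: 43
Frame 3: SPARE (3+7=10). 10 + next roll (9) = 19. Cumulative: 62
Frame 4: OPEN (9+0=9). Cumulative: 71
Frame 5: SPARE (1+9=10). 10 + next roll (8) = 18. Cumulative: 89
Frame 6: SPARE (8+2=10). 10 + next roll (7) = 17. Cumulative: 106
Frame 7: OPEN (7+2=9). Cumulative: 115
Frame 8: SPARE (6+4=10). 10 + next roll (6) = 16. Cumulative: 131
Frame 9: SPARE (6+4=10). 10 + next roll (0) = 10. Cumulative: 141
Frame 10: OPEN. Sum of all frame-10 rolls (0+1) = 1. Cumulative: 142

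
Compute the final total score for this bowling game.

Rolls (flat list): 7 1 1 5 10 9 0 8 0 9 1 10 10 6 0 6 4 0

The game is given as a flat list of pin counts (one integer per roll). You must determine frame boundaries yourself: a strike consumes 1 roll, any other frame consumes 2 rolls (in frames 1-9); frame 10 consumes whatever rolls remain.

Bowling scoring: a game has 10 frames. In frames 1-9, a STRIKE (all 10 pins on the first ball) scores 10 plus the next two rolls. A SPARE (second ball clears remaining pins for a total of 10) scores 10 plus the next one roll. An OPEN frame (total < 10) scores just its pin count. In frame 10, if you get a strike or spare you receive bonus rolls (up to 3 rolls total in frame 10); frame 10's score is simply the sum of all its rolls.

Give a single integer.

Frame 1: OPEN (7+1=8). Cumulative: 8
Frame 2: OPEN (1+5=6). Cumulative: 14
Frame 3: STRIKE. 10 + next two rolls (9+0) = 19. Cumulative: 33
Frame 4: OPEN (9+0=9). Cumulative: 42
Frame 5: OPEN (8+0=8). Cumulative: 50
Frame 6: SPARE (9+1=10). 10 + next roll (10) = 20. Cumulative: 70
Frame 7: STRIKE. 10 + next two rolls (10+6) = 26. Cumulative: 96
Frame 8: STRIKE. 10 + next two rolls (6+0) = 16. Cumulative: 112
Frame 9: OPEN (6+0=6). Cumulative: 118
Frame 10: SPARE. Sum of all frame-10 rolls (6+4+0) = 10. Cumulative: 128

Answer: 128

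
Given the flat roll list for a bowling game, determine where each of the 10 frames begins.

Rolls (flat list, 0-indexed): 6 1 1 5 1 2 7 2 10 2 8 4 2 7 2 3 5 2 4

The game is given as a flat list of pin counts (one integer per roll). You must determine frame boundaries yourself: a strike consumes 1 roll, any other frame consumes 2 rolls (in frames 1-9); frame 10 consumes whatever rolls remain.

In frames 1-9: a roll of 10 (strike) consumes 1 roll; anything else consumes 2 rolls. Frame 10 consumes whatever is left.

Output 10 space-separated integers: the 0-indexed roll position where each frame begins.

Frame 1 starts at roll index 0: rolls=6,1 (sum=7), consumes 2 rolls
Frame 2 starts at roll index 2: rolls=1,5 (sum=6), consumes 2 rolls
Frame 3 starts at roll index 4: rolls=1,2 (sum=3), consumes 2 rolls
Frame 4 starts at roll index 6: rolls=7,2 (sum=9), consumes 2 rolls
Frame 5 starts at roll index 8: roll=10 (strike), consumes 1 roll
Frame 6 starts at roll index 9: rolls=2,8 (sum=10), consumes 2 rolls
Frame 7 starts at roll index 11: rolls=4,2 (sum=6), consumes 2 rolls
Frame 8 starts at roll index 13: rolls=7,2 (sum=9), consumes 2 rolls
Frame 9 starts at roll index 15: rolls=3,5 (sum=8), consumes 2 rolls
Frame 10 starts at roll index 17: 2 remaining rolls

Answer: 0 2 4 6 8 9 11 13 15 17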